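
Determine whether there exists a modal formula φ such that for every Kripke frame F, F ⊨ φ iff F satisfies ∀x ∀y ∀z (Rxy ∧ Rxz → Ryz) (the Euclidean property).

Yes: it is the Euclidean property, defined by the 5 schema ◇q → □◇q.
Suppose ◇q→□◇q is valid. Take Rxy, Rxz and set V(q)={y}. Then ◇q at x, so □◇q at x, so ◇q at z, so some w with Rzw has q; w=y, i.e. Rzy. By symmetry of the argument, Ryz.

Definable; ◇q → □◇q defines it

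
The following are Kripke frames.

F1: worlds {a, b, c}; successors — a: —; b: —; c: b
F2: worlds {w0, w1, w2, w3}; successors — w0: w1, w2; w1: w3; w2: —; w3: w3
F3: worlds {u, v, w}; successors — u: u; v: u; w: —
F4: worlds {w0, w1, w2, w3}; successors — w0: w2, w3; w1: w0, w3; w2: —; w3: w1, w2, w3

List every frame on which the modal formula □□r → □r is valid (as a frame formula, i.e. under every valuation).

This is the axiom for density; its first-order frame correspondent is ∀x ∀y (Rxy → ∃z (Rxz ∧ Rzy)).
F1: fails — Rcb but no z with Rcz and Rzb.
F2: fails — Rw0w1 but no z with Rw0z and Rzw1.
F3: condition met.
F4: fails — Rw1w0 but no z with Rw1z and Rzw0.

F3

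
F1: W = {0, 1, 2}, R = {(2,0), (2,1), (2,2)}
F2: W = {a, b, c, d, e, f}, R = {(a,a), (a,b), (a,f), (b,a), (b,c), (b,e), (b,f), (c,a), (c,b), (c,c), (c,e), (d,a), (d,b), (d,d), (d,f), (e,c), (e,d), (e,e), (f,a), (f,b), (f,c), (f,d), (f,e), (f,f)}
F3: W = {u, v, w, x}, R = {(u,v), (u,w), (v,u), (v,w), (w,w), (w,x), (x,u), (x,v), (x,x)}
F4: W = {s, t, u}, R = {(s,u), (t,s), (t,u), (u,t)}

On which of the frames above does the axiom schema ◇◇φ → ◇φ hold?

Frame correspondent (Sahlqvist): ∀x ∀y ∀z (Rxy ∧ Ryz → Rxz) — i.e. transitivity.
F1: satisfies the condition.
F2: fails — Rdf and Rfc but not Rdc.
F3: fails — Ruv and Rvu but not Ruu.
F4: fails — Rsu and Rut but not Rst.
Valid on: F1.

F1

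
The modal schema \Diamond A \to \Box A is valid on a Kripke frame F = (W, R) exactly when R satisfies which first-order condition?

partial functionality

This schema is the CD axiom.
Its frame correspondent is partial functionality — \forall x \forall y \forall z (Rxy \wedge Rxz \to y = z).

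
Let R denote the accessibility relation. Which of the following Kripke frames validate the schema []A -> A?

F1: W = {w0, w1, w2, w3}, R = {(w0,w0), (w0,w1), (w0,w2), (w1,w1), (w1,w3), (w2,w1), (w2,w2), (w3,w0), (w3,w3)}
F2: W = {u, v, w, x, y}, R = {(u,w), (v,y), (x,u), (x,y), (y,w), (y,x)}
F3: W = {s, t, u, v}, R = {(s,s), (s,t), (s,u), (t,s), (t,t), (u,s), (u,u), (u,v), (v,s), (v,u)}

F1

This is the axiom for reflexivity; its first-order frame correspondent is forall x Rxx.
F1: ✓.
F2: fails — world u does not see itself.
F3: fails — world v does not see itself.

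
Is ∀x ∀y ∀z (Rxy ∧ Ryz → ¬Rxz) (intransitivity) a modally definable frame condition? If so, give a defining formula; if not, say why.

Not modally definable

If a class were modally definable it would be closed under surjective bounded morphisms (Goldblatt–Thomason).
The 5-cycle (worlds w0,w1,w2,w3,w4 with w0→w1→w2→w3→w4→w0) is intransitive. Mapping every world to a single reflexive point • is a surjective bounded morphism; the reflexive point is not intransitive (R••∧R•• but R••).
So no modal formula (or set of formulas) defines exactly the intransitive frames.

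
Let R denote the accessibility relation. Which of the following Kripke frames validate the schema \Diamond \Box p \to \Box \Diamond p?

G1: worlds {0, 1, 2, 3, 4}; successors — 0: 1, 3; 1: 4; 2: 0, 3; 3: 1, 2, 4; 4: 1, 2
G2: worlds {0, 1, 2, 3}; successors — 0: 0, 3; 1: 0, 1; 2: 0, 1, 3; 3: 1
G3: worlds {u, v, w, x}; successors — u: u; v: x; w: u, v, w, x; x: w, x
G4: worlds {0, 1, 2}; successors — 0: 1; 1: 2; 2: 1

G4

Frame correspondent (Sahlqvist): \forall x \forall y \forall z (Rxy \wedge Rxz \to \exists w (Ryw \wedge Rzw)) — i.e. convergence.
G1: fails — R34 and R32 but 4 and 2 have no common successor.
G2: fails — R00 and R03 but 0 and 3 have no common successor.
G3: fails — Rwu and Rwx but u and x have no common successor.
G4: holds.
Valid on: G4.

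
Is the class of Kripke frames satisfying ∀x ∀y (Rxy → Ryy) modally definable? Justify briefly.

The condition is shift-reflexivity. A defining modal formula is □(□p → p).
Suppose □(□p→p) is valid. Take Rxy and set V(p)={w : Ryw}. Then at y, □p holds; since □(□p→p) at x, □p→p at y, so p at y, i.e. Ryy.

Yes — defined by □(□p → p)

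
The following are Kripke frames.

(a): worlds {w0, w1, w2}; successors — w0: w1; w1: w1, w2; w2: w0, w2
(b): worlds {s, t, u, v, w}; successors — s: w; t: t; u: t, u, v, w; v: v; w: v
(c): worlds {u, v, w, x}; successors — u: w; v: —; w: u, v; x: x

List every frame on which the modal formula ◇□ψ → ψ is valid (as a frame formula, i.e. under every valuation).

The schema corresponds to symmetry: ∀x ∀y (Rxy → Ryx).
(a): fails — Rw1w2 but not Rw2w1.
(b): fails — Ruv but not Rvu.
(c): fails — Rwv but not Rvw.

none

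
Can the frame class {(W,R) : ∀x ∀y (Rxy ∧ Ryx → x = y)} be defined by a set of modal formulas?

Modal frame validity is preserved under surjective bounded morphisms.
The 6-cycle (worlds s,t,u,v,w,x with s→t→u→v→w→x→s) is antisymmetric. Sending even-indexed worlds to s and odd-indexed worlds to t is a surjective bounded morphism onto the two-world frame with s↔t, which is not antisymmetric.
So the class is not modally definable.

Not modally definable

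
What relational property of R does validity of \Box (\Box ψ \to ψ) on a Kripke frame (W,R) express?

shift-reflexivity: \forall x \forall y (Rxy \to Ryy)

Suppose □(□ψ→ψ) is valid. Take Rxy and set V(ψ)={w : Ryw}. Then at y, □ψ holds; since □(□ψ→ψ) at x, □ψ→ψ at y, so ψ at y, i.e. Ryy.
Conversely, any frame satisfying \forall x \forall y (Rxy \to Ryy) validates the schema.
So the correspondent is shift-reflexivity.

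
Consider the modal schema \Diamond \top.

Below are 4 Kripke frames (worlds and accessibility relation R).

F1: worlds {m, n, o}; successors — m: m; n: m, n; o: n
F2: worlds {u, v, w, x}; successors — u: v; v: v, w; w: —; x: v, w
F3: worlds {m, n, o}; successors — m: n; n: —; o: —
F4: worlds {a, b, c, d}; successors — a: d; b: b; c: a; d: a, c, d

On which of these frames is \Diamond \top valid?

F1, F4

Frame correspondent (Sahlqvist): \forall x \exists y Rxy — i.e. seriality.
F1: ✓.
F2: fails — world w has no successor.
F3: fails — world n has no successor.
F4: ✓.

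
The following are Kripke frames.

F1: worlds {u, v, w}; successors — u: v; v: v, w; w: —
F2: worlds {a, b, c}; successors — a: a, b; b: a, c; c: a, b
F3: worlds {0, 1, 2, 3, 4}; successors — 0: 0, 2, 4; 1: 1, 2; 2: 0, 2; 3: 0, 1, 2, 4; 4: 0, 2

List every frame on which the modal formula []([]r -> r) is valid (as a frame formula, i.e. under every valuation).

none

This is the axiom for shift-reflexivity; its first-order frame correspondent is forall x forall y (Rxy -> Ryy).
F1: fails — Rvw but not Rww.
F2: fails — Rbc but not Rcc.
F3: fails — R34 but not R44.
Valid on no frame.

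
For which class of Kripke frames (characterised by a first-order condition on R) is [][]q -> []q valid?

Suppose □□q→□q is valid. Take Rxy and set V(q)={w : xR²w}. Then □□q at x, so □q at x, so q at y, i.e. ∃z(Rxz∧Rzy).

density: forall x forall y (Rxy -> exists z (Rxz & Rzy))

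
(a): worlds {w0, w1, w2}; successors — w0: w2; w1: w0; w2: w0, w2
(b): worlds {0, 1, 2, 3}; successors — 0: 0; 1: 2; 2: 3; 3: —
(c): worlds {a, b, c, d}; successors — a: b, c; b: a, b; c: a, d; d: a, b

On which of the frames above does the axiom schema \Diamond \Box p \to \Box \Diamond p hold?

(a), (c)

The schema corresponds to convergence: \forall x \forall y \forall z (Rxy \wedge Rxz \to \exists w (Ryw \wedge Rzw)).
(a): satisfies the condition.
(b): fails — R23 and R23 but 3 and 3 have no common successor.
(c): satisfies the condition.
Valid on: (a), (c).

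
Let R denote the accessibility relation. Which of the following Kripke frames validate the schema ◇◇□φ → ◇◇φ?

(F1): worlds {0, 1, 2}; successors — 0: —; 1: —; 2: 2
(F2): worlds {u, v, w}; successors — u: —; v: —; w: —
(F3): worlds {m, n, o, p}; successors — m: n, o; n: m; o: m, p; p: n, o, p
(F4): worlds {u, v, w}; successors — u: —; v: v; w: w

The schema corresponds to a generalized confluence (Geach) condition: ∀x ∀y (xR²y → ∃w (yRw ∧ xR²w)).
(F1): holds.
(F2): holds.
(F3): fails — mR²m but no w with mRw and mR²w.
(F4): holds.
Valid on: (F1), (F2), (F4).

(F1), (F2), (F4)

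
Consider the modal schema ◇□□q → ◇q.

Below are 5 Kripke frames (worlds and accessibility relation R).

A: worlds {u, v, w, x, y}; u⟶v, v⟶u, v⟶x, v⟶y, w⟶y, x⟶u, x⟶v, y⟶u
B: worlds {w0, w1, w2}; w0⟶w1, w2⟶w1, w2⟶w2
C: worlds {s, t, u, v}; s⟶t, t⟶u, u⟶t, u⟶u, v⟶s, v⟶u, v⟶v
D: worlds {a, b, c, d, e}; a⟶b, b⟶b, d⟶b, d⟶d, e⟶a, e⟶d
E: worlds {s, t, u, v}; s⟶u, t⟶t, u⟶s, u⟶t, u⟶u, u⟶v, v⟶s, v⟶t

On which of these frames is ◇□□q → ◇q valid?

C, E

The schema corresponds to a generalized confluence (Geach) condition: ∀x ∀y (xRy → ∃w (yR²w ∧ xRw)).
A: fails — vRy but no t with yR²t and vRt.
B: fails — w0Rw1 but no w with w1R²w and w0Rw.
C: condition met.
D: fails — eRa but no w with aR²w and eRw.
E: condition met.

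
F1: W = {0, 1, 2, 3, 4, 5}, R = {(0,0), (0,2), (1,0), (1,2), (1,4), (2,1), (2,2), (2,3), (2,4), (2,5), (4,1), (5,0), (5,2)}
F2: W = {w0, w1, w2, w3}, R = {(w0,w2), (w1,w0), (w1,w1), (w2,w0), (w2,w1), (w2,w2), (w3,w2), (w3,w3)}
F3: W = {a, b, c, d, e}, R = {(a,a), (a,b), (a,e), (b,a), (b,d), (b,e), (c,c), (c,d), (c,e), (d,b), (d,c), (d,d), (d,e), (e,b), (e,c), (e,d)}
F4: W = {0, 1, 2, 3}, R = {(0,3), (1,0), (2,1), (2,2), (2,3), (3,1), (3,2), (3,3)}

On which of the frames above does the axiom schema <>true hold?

F2, F3, F4

This is the axiom for seriality; its first-order frame correspondent is forall x exists y Rxy.
F1: fails — world 3 has no successor.
F2: holds.
F3: holds.
F4: holds.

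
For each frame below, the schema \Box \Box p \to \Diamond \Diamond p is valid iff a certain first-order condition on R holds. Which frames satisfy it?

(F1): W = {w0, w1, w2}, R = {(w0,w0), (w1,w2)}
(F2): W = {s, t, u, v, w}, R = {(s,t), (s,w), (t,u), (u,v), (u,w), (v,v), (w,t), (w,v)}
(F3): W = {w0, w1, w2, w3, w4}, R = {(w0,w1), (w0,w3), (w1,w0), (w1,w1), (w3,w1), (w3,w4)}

(F2)

Frame correspondent (Sahlqvist): \forall x \exists w (x R^2 w \wedge x R^2 w) — i.e. a generalized confluence (Geach) condition.
(F1): fails — at w1 but no w with w1R²w and w1R²w.
(F2): satisfies the condition.
(F3): fails — at w2 but no w with w2R²w and w2R²w.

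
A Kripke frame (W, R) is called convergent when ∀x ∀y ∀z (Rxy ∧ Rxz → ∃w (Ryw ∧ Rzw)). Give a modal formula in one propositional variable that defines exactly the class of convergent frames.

◇□p → □◇p

A defining formula is ◇□p → □◇p (the .2 axiom).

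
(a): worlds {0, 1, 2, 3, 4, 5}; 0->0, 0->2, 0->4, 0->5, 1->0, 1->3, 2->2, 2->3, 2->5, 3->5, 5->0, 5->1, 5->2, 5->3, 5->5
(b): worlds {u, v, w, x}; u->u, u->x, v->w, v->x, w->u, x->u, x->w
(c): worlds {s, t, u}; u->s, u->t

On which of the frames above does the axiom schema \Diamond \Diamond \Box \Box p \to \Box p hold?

The schema corresponds to a generalized confluence (Geach) condition: \forall x \forall y \forall z ((x R^2 y \wedge xRz) \to \exists w (y R^2 w \wedge z = w)).
(a): fails — 0R²2, 0R4 but no w with 2R²w and 4=w.
(b): fails — vR²w, vRw but no t with wR²t and w=t.
(c): satisfies the condition.

(c)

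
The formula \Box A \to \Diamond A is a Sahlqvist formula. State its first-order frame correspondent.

seriality: \forall x \exists y Rxy

Suppose □A→◇A is valid. At any x set V(A)=W. Then □A at x, so ◇A at x, so x has a successor.
The converse is a direct semantic check.
Frame condition: \forall x \exists y Rxy.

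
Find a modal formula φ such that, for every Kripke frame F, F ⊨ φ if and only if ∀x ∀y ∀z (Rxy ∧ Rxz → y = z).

◇p → □p

This is partial functionality; the standard corresponding axiom is CD: ◇p → □p.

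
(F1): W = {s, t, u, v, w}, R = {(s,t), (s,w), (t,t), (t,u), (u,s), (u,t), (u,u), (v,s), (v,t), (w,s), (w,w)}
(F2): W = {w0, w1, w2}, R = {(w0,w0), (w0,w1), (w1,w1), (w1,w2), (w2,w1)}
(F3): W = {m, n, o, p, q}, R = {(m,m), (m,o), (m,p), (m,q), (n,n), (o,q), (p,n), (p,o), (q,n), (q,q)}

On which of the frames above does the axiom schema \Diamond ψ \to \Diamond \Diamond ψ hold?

(F2)

Frame correspondent (Sahlqvist): \forall x \forall y (xRy \to \exists w (y = w \wedge x R^2 w)) — i.e. a generalized confluence (Geach) condition.
(F1): fails — vRs but no w* with s=w* and vR²w*.
(F2): satisfies the condition.
(F3): fails — pRo but no w with o=w and pR²w.
Valid on: (F2).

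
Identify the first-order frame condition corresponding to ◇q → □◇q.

Suppose ◇q→□◇q is valid. Take Rxy, Rxz and set V(q)={y}. Then ◇q at x, so □◇q at x, so ◇q at z, so some w with Rzw has q; w=y, i.e. Rzy. By symmetry of the argument, Ryz.
Conversely, on a frame with the Euclidean property the schema holds at every world under every valuation.
So the correspondent is the Euclidean property.

The Euclidean property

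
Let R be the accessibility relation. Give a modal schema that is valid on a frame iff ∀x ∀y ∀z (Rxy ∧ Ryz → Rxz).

The condition is transitivity. The 4 schema □p → □□p defines it.
Suppose □p→□□p is valid. Take Rxy, Ryz and set V(p)={w : Rxw}. Then □p at x, so □□p at x, so □p at y, so p at z, i.e. Rxz.

□p → □□p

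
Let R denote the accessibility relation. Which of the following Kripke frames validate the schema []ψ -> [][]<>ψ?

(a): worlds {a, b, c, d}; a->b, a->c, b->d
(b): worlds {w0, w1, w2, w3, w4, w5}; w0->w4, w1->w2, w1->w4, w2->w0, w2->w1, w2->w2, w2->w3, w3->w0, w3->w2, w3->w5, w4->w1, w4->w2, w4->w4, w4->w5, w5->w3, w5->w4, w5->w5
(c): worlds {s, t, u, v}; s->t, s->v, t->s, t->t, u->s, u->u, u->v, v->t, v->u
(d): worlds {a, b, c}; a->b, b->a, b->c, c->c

This is the axiom for a generalized confluence (Geach) condition; its first-order frame correspondent is forall x forall z (x R^2 z -> exists w (xRw & zRw)).
(a): fails — aR²d but no w with aRw and dRw.
(b): fails — w0R²w2 but no w with w0Rw and w2Rw.
(c): ✓.
(d): fails — aR²c but no w with aRw and cRw.
Valid on: (c).

(c)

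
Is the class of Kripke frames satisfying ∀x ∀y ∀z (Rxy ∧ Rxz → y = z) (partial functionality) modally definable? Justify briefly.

This is a Sahlqvist condition; the CD axiom ◇r → □r defines it.

Yes, by ◇r → □r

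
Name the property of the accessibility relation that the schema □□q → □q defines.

Suppose □□q→□q is valid. Take Rxy and set V(q)={w : xR²w}. Then □□q at x, so □q at x, so q at y, i.e. ∃z(Rxz∧Rzy).

Density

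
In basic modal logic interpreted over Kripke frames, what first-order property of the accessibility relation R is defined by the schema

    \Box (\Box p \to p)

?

shift-reflexivity: \forall x \forall y (Rxy \to Ryy)

Suppose □(□p→p) is valid. Take Rxy and set V(p)={w : Ryw}. Then at y, □p holds; since □(□p→p) at x, □p→p at y, so p at y, i.e. Ryy.
Conversely, on a frame with shift-reflexivity the schema holds at every world under every valuation.
So the correspondent is shift-reflexivity.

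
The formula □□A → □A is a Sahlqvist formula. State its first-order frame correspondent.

Suppose □□A→□A is valid. Take Rxy and set V(A)={w : xR²w}. Then □□A at x, so □A at x, so A at y, i.e. ∃z(Rxz∧Rzy).

density: ∀x ∀y (Rxy → ∃z (Rxz ∧ Rzy))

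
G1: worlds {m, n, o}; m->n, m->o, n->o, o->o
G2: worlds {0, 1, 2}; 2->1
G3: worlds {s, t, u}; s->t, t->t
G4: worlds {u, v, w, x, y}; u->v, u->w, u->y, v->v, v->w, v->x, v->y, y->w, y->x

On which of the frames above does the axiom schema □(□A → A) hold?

This is the axiom for shift-reflexivity; its first-order frame correspondent is ∀x ∀y (Rxy → Ryy).
G1: fails — Rmn but not Rnn.
G2: fails — R21 but not R11.
G3: holds.
G4: fails — Ryx but not Rxx.
Valid on: G3.

G3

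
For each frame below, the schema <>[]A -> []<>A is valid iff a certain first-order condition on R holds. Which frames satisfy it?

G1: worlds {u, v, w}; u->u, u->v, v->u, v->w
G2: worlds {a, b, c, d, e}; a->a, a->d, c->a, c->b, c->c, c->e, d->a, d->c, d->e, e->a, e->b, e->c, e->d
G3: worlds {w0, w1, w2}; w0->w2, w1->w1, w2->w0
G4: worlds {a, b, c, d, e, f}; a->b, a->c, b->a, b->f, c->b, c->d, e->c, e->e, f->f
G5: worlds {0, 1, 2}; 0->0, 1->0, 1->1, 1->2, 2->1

G3

This is the axiom for convergence; its first-order frame correspondent is forall x forall y forall z (Rxy & Rxz -> exists w (Ryw & Rzw)).
G1: fails — Rvu and Rvw but u and w have no common successor.
G2: fails — Rcc and Rcb but c and b have no common successor.
G3: holds.
G4: fails — Rab and Rac but b and c have no common successor.
G5: fails — R10 and R12 but 0 and 2 have no common successor.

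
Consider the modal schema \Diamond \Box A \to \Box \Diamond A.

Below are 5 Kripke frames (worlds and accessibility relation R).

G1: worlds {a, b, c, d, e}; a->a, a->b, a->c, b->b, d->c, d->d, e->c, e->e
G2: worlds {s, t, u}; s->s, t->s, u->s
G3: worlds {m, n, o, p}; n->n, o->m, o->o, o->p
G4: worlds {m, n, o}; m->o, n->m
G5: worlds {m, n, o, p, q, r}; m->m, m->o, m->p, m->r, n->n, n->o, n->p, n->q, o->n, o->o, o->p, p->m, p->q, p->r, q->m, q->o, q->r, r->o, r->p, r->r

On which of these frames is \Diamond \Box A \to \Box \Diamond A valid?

The schema corresponds to convergence: \forall x \forall y \forall z (Rxy \wedge Rxz \to \exists w (Ryw \wedge Rzw)).
G1: fails — Rab and Rac but b and c have no common successor.
G2: satisfies the condition.
G3: fails — Rom and Rom but m and m have no common successor.
G4: fails — Rmo and Rmo but o and o have no common successor.
G5: fails — Rmp and Rmo but p and o have no common successor.
Valid on: G2.

G2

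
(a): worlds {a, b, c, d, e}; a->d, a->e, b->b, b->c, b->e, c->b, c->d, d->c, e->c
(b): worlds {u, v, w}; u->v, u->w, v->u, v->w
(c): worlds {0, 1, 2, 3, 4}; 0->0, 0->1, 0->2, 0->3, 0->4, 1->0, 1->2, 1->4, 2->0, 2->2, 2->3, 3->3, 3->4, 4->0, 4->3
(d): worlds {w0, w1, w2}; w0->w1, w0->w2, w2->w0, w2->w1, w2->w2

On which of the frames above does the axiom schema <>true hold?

The schema corresponds to seriality: forall x exists y Rxy.
(a): ✓.
(b): fails — world w has no successor.
(c): ✓.
(d): fails — world w1 has no successor.

(a), (c)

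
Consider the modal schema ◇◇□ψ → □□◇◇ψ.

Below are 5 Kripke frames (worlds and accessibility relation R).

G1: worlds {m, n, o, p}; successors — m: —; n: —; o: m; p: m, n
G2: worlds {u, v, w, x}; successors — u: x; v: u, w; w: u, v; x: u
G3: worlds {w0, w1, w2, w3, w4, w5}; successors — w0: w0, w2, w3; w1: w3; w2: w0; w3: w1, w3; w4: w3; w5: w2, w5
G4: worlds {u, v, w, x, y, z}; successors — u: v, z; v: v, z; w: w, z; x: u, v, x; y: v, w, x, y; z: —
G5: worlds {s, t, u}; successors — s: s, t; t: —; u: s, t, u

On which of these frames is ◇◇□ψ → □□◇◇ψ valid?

G1

This is the axiom for a generalized confluence (Geach) condition; its first-order frame correspondent is ∀x ∀y ∀z ((xR²y ∧ xR²z) → ∃w (yRw ∧ zR²w)).
G1: ✓.
G2: fails — uR²u, uR²u but no t with uRt and uR²t.
G3: fails — w0R²w2, w0R²w1 but no w with w2Rw and w1R²w.
G4: fails — uR²v, uR²z but no t with vRt and zR²t.
G5: fails — sR²s, sR²t but no w with sRw and tR²w.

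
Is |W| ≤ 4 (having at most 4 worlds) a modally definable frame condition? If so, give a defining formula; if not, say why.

If a class were modally definable it would be closed under disjoint unions (Goldblatt–Thomason).
Any modal formula valid on each of 5 disjoint one-world frames is valid on their disjoint union (validity is preserved under disjoint unions). Each one-world frame has |W|=1≤4, but the union has |W|=5.
So no modal formula (or set of formulas) defines exactly the |W|≤4 frames.

No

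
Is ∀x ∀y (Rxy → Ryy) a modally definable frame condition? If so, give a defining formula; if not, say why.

Yes, by □(□r → r)

Yes: it is shift-reflexivity, defined by the T□ schema □(□r → r).
Suppose □(□r→r) is valid. Take Rxy and set V(r)={w : Ryw}. Then at y, □r holds; since □(□r→r) at x, □r→r at y, so r at y, i.e. Ryy.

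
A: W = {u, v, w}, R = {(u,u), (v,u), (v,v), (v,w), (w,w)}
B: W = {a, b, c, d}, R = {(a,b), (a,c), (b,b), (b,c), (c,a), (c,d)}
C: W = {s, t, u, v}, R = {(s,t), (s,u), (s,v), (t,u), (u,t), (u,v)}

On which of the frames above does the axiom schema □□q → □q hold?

This is the axiom for density; its first-order frame correspondent is ∀x ∀y (Rxy → ∃z (Rxz ∧ Rzy)).
A: ✓.
B: fails — Rcd but no z with Rcz and Rzd.
C: fails — Ruv but no z with Ruz and Rzv.
Valid on: A.

A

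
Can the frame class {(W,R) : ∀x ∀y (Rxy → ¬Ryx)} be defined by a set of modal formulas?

Modal frame validity is preserved under surjective bounded morphisms.
The 5-cycle (worlds s,t,u,v,w with s→t→u→v→w→s) is asymmetric. Mapping every world to a single reflexive point • is a surjective bounded morphism, and the reflexive point is not asymmetric (R•• but asymmetry requires ¬R••).
So the class is not modally definable.

Not modally definable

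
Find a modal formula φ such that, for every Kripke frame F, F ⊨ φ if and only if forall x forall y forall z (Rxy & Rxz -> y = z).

◇p → □p

A defining formula is ◇p → □p (the CD axiom).
Suppose ◇p→□p is valid. Take Rxy, Rxz and set V(p)={y}. Then ◇p at x, so □p at x, so p at z, i.e. z=y.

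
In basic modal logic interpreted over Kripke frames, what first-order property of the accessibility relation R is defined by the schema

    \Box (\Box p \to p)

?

This is the T□ axiom.
It corresponds to shift-reflexivity: \forall x \forall y (Rxy \to Ryy).

shift-reflexivity: \forall x \forall y (Rxy \to Ryy)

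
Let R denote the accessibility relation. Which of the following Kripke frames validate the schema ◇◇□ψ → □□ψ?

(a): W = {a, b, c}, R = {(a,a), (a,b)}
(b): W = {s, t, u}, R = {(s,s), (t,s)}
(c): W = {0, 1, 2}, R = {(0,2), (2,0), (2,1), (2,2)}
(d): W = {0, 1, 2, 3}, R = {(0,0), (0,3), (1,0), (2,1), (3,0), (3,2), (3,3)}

Frame correspondent (Sahlqvist): ∀x ∀y ∀z ((xR²y ∧ xR²z) → ∃w (yRw ∧ z = w)) — i.e. a generalized confluence (Geach) condition.
(a): fails — aR²b, aR²a but no w with bRw and a=w.
(b): ✓.
(c): fails — 0R²0, 0R²0 but no w with 0Rw and 0=w.
(d): fails — 0R²0, 0R²2 but no w with 0Rw and 2=w.
Valid on: (b).

(b)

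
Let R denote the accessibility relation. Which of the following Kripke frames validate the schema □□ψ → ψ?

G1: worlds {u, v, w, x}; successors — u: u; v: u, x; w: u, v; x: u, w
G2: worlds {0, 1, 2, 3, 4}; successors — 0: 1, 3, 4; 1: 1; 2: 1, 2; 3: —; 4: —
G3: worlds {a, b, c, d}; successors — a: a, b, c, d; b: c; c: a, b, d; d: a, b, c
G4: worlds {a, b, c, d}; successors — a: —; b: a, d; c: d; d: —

The schema corresponds to a generalized confluence (Geach) condition: ∀x ∃w (xR²w ∧ x = w).
G1: fails — at v but no t with vR²t and v=t.
G2: fails — at 0 but no w with 0R²w and 0=w.
G3: ✓.
G4: fails — at a but no w with aR²w and a=w.
Valid on: G3.

G3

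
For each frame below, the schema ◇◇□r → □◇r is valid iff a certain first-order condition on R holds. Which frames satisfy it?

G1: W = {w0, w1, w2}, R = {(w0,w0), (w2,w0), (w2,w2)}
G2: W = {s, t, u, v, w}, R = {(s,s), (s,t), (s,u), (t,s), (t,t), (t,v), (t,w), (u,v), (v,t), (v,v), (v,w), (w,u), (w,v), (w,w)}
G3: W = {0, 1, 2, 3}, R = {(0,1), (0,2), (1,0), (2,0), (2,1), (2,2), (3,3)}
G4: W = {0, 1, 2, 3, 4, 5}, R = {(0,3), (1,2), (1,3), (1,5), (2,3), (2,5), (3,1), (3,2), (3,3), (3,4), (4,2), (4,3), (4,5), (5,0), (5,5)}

G1

This is the axiom for a generalized confluence (Geach) condition; its first-order frame correspondent is ∀x ∀y ∀z ((xR²y ∧ xRz) → ∃w (yRw ∧ zRw)).
G1: ✓.
G2: fails — sR²s, sRu but no w* with sRw* and uRw*.
G3: fails — 0R²0, 0R1 but no w with 0Rw and 1Rw.
G4: fails — 1R²0, 1R5 but no w with 0Rw and 5Rw.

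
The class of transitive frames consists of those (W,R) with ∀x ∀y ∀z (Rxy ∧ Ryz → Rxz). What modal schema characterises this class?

□p → □□p

The condition is transitivity. The 4 schema □p → □□p defines it.
Suppose □p→□□p is valid. Take Rxy, Ryz and set V(p)={w : Rxw}. Then □p at x, so □□p at x, so □p at y, so p at z, i.e. Rxz.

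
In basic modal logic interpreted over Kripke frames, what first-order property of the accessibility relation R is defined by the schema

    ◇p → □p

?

Suppose ◇p→□p is valid. Take Rxy, Rxz and set V(p)={y}. Then ◇p at x, so □p at x, so p at z, i.e. z=y.

partial functionality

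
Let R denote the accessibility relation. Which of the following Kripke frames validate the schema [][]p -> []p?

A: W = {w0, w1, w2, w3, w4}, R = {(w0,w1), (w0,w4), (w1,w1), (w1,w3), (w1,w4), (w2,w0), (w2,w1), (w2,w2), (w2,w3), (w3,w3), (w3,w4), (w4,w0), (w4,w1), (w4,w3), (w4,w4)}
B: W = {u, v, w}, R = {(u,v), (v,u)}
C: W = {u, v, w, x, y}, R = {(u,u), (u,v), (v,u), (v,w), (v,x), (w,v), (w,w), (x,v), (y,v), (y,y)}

A

Frame correspondent (Sahlqvist): forall x forall y (Rxy -> exists z (Rxz & Rzy)) — i.e. density.
A: ✓.
B: fails — Ruv but no z with Ruz and Rzv.
C: fails — Rvx but no z with Rvz and Rzx.
Valid on: A.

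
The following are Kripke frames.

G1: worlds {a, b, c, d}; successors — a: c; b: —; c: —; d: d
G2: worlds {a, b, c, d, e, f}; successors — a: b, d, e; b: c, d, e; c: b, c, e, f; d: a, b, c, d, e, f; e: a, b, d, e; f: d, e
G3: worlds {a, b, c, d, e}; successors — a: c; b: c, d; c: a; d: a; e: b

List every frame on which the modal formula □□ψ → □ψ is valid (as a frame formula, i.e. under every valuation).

Frame correspondent (Sahlqvist): ∀x ∀y (Rxy → ∃z (Rxz ∧ Rzy)) — i.e. density.
G1: fails — Rac but no z with Raz and Rzc.
G2: condition met.
G3: fails — Rbc but no z with Rbz and Rzc.

G2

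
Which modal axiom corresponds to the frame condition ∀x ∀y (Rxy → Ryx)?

This is symmetry; the standard corresponding axiom is B: p → □◇p.

p → □◇p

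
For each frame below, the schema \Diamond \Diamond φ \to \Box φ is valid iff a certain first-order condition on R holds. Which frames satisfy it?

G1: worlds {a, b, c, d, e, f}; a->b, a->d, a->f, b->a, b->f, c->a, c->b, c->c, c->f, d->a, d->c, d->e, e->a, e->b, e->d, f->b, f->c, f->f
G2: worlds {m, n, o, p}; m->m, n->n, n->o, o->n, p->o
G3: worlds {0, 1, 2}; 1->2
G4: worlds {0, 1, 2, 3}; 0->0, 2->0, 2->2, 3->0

G3

Frame correspondent (Sahlqvist): \forall x \forall y \forall z ((x R^2 y \wedge xRz) \to \exists w (y = w \wedge z = w)) — i.e. a generalized confluence (Geach) condition.
G1: fails — aR²a, aRb but a ≠ b.
G2: fails — nR²n, nRo but n ≠ o.
G3: holds.
G4: fails — 2R²0, 2R2 but 0 ≠ 2.
Valid on: G3.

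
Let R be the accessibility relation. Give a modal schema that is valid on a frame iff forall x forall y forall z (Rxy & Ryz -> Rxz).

□q → □□q

The condition is transitivity. The 4 schema □q → □□q defines it.
Suppose □q→□□q is valid. Take Rxy, Ryz and set V(q)={w : Rxw}. Then □q at x, so □□q at x, so □q at y, so q at z, i.e. Rxz.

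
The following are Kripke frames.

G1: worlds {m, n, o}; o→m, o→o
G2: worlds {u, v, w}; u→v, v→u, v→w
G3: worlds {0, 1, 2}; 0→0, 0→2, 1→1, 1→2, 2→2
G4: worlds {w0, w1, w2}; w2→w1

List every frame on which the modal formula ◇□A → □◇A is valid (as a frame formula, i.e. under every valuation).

The schema corresponds to convergence: ∀x ∀y ∀z (Rxy ∧ Rxz → ∃w (Ryw ∧ Rzw)).
G1: fails — Roo and Rom but o and m have no common successor.
G2: fails — Rvu and Rvw but u and w have no common successor.
G3: holds.
G4: fails — Rw2w1 and Rw2w1 but w1 and w1 have no common successor.
Valid on: G3.

G3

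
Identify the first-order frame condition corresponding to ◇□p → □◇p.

Suppose ◇□p→□◇p is valid. Take Rxy, Rxz and set V(p)={w : Ryw}. Then □p at y so ◇□p at x, so □◇p at x, so ◇p at z, giving w with Rzw and Ryw.
The converse is a direct semantic check.
So the correspondent is convergence.

convergence: ∀x ∀y ∀z (Rxy ∧ Rxz → ∃w (Ryw ∧ Rzw))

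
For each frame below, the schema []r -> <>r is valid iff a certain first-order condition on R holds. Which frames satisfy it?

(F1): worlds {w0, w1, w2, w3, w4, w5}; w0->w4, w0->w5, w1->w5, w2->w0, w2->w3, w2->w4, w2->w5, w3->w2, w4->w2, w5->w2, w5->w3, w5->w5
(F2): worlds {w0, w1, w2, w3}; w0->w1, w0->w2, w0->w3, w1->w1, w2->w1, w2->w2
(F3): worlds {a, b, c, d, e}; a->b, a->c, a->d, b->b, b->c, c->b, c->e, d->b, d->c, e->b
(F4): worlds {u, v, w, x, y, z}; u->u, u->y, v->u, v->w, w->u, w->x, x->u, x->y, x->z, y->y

(F1), (F3)

The schema corresponds to seriality: forall x exists y Rxy.
(F1): holds.
(F2): fails — world w3 has no successor.
(F3): holds.
(F4): fails — world z has no successor.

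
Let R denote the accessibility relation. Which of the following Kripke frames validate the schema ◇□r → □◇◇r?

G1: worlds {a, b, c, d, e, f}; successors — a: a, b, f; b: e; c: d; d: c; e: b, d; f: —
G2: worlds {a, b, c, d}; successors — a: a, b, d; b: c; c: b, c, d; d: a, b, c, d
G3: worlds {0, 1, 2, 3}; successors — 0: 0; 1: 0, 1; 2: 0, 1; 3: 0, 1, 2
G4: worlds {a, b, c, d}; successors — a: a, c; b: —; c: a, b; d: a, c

G2, G3

The schema corresponds to a generalized confluence (Geach) condition: ∀x ∀y ∀z ((xRy ∧ xRz) → ∃w (yRw ∧ zR²w)).
G1: fails — aRa, aRf but no w with aRw and fR²w.
G2: condition met.
G3: condition met.
G4: fails — cRa, cRb but no w with aRw and bR²w.
Valid on: G2, G3.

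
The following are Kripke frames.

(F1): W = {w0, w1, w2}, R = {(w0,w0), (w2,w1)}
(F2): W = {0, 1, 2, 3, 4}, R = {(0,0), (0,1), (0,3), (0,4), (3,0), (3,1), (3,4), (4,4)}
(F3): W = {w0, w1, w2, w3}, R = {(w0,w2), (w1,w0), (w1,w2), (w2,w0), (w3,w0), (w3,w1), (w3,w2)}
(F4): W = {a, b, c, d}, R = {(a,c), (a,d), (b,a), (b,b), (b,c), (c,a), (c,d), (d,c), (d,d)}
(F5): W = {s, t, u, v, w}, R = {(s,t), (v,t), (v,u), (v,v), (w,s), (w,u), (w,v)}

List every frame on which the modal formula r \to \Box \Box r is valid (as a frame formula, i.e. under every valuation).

(F1)

Frame correspondent (Sahlqvist): \forall x \forall z (x R^2 z \to \exists w (x = w \wedge z = w)) — i.e. a generalized confluence (Geach) condition.
(F1): satisfies the condition.
(F2): fails — 0R²1 but 0 ≠ 1.
(F3): fails — w1R²w0 but w1 ≠ w0.
(F4): fails — aR²c but a ≠ c.
(F5): fails — vR²t but v ≠ t.
Valid on: (F1).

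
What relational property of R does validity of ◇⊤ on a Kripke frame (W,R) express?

seriality

◇⊤ holds at w iff w has a successor, so frame-validity of ◇⊤ is exactly seriality. Equivalently via □φ → ◇φ:
Suppose □φ→◇φ is valid. At any x set V(φ)=W. Then □φ at x, so ◇φ at x, so x has a successor.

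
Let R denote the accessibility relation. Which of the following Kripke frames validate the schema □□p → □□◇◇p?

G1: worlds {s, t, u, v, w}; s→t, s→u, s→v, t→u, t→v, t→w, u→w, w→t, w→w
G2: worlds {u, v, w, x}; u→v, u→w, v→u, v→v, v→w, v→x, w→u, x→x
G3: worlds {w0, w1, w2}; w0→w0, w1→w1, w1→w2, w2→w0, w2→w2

G2, G3

The schema corresponds to a generalized confluence (Geach) condition: ∀x ∀z (xR²z → ∃w (xR²w ∧ zR²w)).
G1: fails — sR²v but no w* with sR²w* and vR²w*.
G2: satisfies the condition.
G3: satisfies the condition.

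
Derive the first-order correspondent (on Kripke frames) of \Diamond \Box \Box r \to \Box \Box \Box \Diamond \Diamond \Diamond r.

\forall x \forall y \forall z ((xRy \wedge x R^3 z) \to \exists w (y R^2 w \wedge z R^3 w))

This is a Sahlqvist (Geach-type) schema ◇^1□^2r → □^3◇^3r.
Minimal-valuation argument: fix x; take any y with xR^1y and any z with xR^3z. Set V(r) to the set of worlds R-reachable from y in exactly 2 steps. Then □^2r holds at y, so the antecedent holds at x; validity forces ◇^3r at z, giving a w with zR^3w and yR^2w.
First-order correspondent: \forall x \forall y \forall z ((xRy \wedge x R^3 z) \to \exists w (y R^2 w \wedge z R^3 w)).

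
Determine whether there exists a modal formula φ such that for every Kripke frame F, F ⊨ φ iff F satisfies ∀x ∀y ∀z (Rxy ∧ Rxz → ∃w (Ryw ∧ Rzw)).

Yes, by ◇□q → □◇q

The condition is convergence. A defining modal formula is ◇□q → □◇q.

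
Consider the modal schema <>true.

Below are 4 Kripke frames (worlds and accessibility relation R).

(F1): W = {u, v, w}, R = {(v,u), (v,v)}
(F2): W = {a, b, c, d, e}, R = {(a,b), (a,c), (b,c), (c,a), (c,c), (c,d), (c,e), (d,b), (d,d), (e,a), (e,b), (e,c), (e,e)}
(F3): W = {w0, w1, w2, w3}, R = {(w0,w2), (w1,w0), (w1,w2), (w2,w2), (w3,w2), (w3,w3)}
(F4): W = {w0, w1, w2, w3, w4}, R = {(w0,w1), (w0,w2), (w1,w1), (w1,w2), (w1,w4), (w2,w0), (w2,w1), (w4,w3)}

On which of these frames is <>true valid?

(F2), (F3)

This is the axiom for seriality; its first-order frame correspondent is forall x exists y Rxy.
(F1): fails — world u has no successor.
(F2): ✓.
(F3): ✓.
(F4): fails — world w3 has no successor.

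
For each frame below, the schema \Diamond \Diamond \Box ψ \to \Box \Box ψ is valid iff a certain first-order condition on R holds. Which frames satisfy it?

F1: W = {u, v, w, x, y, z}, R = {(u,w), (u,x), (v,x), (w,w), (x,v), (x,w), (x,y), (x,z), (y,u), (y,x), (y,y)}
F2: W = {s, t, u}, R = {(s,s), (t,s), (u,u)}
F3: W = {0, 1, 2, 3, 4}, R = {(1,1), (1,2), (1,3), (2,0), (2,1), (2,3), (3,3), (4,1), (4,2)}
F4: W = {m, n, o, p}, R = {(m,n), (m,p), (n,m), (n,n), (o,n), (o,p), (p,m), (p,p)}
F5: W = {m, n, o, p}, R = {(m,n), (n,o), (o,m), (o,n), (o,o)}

The schema corresponds to a generalized confluence (Geach) condition: \forall x \forall y \forall z ((x R^2 y \wedge x R^2 z) \to \exists w (yRw \wedge z = w)).
F1: fails — uR²v, uR²v but no t with vRt and v=t.
F2: condition met.
F3: fails — 1R²0, 1R²0 but no w with 0Rw and 0=w.
F4: fails — mR²m, mR²m but no w with mRw and m=w.
F5: fails — nR²m, nR²m but no w with mRw and m=w.
Valid on: F2.

F2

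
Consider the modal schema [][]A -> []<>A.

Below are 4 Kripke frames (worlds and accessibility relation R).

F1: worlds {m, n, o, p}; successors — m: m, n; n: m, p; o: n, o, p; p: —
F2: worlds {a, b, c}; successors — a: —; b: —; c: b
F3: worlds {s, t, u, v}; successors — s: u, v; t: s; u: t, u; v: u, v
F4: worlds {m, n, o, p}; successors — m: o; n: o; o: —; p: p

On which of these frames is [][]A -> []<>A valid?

F3

This is the axiom for a generalized confluence (Geach) condition; its first-order frame correspondent is forall x forall z (xRz -> exists w (x R^2 w & zRw)).
F1: fails — nRp but no w with nR²w and pRw.
F2: fails — cRb but no w with cR²w and bRw.
F3: condition met.
F4: fails — mRo but no w with mR²w and oRw.
Valid on: F3.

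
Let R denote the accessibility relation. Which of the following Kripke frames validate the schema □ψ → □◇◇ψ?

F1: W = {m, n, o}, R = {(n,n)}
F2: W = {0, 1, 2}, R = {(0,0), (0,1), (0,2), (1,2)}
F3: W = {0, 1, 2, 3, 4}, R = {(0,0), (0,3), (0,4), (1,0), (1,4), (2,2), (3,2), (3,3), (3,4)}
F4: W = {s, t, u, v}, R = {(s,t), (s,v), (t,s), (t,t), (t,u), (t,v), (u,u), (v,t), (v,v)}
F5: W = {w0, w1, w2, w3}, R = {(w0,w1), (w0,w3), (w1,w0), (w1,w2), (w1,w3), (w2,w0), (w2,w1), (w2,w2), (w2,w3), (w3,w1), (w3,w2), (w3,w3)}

F1, F4, F5

This is the axiom for a generalized confluence (Geach) condition; its first-order frame correspondent is ∀x ∀z (xRz → ∃w (xRw ∧ zR²w)).
F1: holds.
F2: fails — 0R1 but no w with 0Rw and 1R²w.
F3: fails — 0R4 but no w with 0Rw and 4R²w.
F4: holds.
F5: holds.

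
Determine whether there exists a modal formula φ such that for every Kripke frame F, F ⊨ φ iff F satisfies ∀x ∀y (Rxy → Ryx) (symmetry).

Definable; p → □◇p defines it

The condition is symmetry. A defining modal formula is p → □◇p.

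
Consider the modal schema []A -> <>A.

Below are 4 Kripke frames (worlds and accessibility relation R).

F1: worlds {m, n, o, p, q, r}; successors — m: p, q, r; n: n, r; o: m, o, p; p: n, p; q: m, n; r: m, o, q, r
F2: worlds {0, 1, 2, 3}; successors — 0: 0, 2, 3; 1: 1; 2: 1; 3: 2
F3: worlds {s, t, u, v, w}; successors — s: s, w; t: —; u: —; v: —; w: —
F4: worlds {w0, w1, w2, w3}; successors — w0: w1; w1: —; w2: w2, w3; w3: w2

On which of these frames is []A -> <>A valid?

Frame correspondent (Sahlqvist): forall x exists y Rxy — i.e. seriality.
F1: holds.
F2: holds.
F3: fails — world t has no successor.
F4: fails — world w1 has no successor.

F1, F2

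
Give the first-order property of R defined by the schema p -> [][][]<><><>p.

This is a Sahlqvist (Geach-type) schema ◇^0□^0p → □^3◇^3p.
First-order correspondent: forall x forall z (x R^3 z -> exists w (x = w & z R^3 w)).

forall x forall z (x R^3 z -> exists w (x = w & z R^3 w))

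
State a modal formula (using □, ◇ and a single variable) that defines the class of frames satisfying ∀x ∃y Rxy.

□p → ◇p

A defining formula is □p → ◇p (the D axiom).
Suppose □p→◇p is valid. At any x set V(p)=W. Then □p at x, so ◇p at x, so x has a successor.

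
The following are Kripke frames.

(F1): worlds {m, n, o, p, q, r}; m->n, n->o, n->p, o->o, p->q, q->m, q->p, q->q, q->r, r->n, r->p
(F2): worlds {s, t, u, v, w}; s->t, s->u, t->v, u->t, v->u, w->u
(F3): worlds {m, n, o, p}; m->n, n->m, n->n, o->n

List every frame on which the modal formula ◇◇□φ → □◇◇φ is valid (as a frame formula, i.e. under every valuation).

The schema corresponds to a generalized confluence (Geach) condition: ∀x ∀y ∀z ((xR²y ∧ xRz) → ∃w (yRw ∧ zR²w)).
(F1): fails — nR²o, nRp but no w with oRw and pR²w.
(F2): fails — sR²t, sRt but no w* with tRw* and tR²w*.
(F3): condition met.

(F3)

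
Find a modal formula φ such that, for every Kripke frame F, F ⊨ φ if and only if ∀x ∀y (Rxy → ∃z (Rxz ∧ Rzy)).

□□ψ → □ψ

The condition is density. The C4 schema □□ψ → □ψ defines it.
Suppose □□ψ→□ψ is valid. Take Rxy and set V(ψ)={w : xR²w}. Then □□ψ at x, so □ψ at x, so ψ at y, i.e. ∃z(Rxz∧Rzy).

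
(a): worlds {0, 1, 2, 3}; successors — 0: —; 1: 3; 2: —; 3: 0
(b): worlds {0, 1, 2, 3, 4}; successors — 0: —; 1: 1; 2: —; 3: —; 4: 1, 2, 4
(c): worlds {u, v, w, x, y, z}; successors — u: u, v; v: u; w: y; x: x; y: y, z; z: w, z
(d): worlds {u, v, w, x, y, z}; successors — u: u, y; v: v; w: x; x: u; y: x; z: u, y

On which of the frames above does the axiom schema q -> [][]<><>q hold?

The schema corresponds to a generalized confluence (Geach) condition: forall x forall z (x R^2 z -> exists w (x = w & z R^2 w)).
(a): fails — 1R²0 but no w with 1=w and 0R²w.
(b): fails — 4R²1 but no w with 4=w and 1R²w.
(c): condition met.
(d): fails — wR²u but no t with w=t and uR²t.
Valid on: (c).

(c)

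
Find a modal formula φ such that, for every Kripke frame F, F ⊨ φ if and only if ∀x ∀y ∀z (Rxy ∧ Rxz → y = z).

A defining formula is ◇r → □r (the CD axiom).

◇r → □r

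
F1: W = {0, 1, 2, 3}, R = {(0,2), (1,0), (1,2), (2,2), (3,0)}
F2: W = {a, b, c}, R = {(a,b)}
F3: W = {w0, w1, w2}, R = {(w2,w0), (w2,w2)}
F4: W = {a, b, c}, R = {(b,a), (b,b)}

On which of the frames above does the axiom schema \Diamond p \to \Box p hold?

F2

Frame correspondent (Sahlqvist): \forall x \forall y \forall z (Rxy \wedge Rxz \to y = z) — i.e. partial functionality.
F1: fails — 1 sees both 0 and 2.
F2: satisfies the condition.
F3: fails — w2 sees both w0 and w2.
F4: fails — b sees both a and b.
Valid on: F2.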